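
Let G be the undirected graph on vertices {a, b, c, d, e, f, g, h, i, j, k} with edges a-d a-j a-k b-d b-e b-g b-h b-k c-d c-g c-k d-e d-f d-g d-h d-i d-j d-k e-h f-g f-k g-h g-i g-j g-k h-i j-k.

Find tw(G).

A width-3 tree decomposition is:
Bags: B1 = {b, d, g, k}  B2 = {d, f, g, k}  B3 = {d, g, j, k}  B4 = {b, d, g, h}  B5 = {a, d, j, k}  B6 = {d, g, h, i}  B7 = {c, d, g, k}  B8 = {b, d, e, h}
Tree: B1–B2, B2–B3, B1–B4, B3–B5, B4–B6, B3–B7, B4–B8
Every bag has size at most 4, so the width is 4 − 1 = 3 and tw(G) ≤ 3. For the lower bound, the 4 vertices {b, d, g, h} are pairwise adjacent, and any tree decomposition puts a clique entirely inside one bag — forcing width ≥ 3. Combining the bounds, tw(G) = 3.

3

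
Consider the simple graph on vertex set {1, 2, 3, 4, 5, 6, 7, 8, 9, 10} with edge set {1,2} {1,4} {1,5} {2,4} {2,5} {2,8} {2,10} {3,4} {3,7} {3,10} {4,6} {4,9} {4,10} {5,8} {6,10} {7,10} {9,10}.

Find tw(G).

2

A width-2 tree decomposition is:
Bags: B1 = {3, 4, 10}  B2 = {4, 9, 10}  B3 = {4, 6, 10}  B4 = {2, 4, 10}  B5 = {1, 2, 4}  B6 = {3, 7, 10}  B7 = {1, 2, 5}  B8 = {2, 5, 8}
Tree: B1–B2, B2–B3, B1–B4, B4–B5, B1–B6, B5–B7, B7–B8
Each bag holds 3 vertices, so the decomposition has width 2, which upper-bounds the treewidth. For the lower bound, the 3 vertices {2, 5, 8} are pairwise adjacent, and any tree decomposition puts a clique entirely inside one bag — forcing width ≥ 2. Hence tw(G) = 2 exactly.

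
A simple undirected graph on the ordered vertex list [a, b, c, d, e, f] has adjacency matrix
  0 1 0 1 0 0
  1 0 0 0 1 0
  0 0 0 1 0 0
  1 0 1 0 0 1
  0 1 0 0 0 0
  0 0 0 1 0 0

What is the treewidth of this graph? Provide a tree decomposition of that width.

Each bag holds 2 vertices, so the decomposition has width 1, which upper-bounds the treewidth. Since G has at least one edge (e.g. a–b), it is not an edgeless graph, so tw(G) ≥ 1. Combining the bounds, tw(G) = 1.

Treewidth 1.
Bags: B1 = {a, b}  B2 = {a, d}  B3 = {d, f}  B4 = {b, e}  B5 = {c, d}
Tree: B1–B2, B2–B3, B1–B4, B2–B5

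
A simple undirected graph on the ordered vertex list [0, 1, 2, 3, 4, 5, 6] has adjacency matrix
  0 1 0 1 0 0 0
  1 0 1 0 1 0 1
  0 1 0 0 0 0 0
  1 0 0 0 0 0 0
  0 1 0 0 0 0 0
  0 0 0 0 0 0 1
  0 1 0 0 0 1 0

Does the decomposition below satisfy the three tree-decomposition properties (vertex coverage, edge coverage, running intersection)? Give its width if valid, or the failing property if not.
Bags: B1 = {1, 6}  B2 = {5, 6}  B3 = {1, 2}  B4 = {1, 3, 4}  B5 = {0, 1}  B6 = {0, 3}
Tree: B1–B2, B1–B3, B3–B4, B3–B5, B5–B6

A tree decomposition must satisfy three properties: every vertex lies in some bag; for every edge, both endpoints lie together in some bag; and for every vertex, the bags containing it form a connected subtree. Here bags containing vertex 3 are not connected in the tree, so the decomposition is invalid.

No — bags containing vertex 3 are not connected in the tree.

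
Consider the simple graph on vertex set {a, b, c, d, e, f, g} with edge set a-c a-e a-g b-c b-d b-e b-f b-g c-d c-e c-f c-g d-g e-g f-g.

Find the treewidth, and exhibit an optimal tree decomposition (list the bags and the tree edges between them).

Every bag has size at most 4, so the width is 4 − 1 = 3 and tw(G) ≤ 3. Conversely, {a, c, e, g} is a clique of size 4, and the vertices of any clique must share a bag in every tree decomposition; so some bag has ≥ 4 vertices and tw(G) ≥ 3. Therefore the treewidth is 3.

Treewidth 3.
One optimal decomposition is:
Bags: B1 = {b, c, d, g}  B2 = {b, c, e, g}  B3 = {b, c, f, g}  B4 = {a, c, e, g}
Tree: B1–B2, B2–B3, B2–B4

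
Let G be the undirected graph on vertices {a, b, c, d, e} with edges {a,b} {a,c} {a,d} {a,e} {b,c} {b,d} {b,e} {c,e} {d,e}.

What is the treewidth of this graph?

A width-3 tree decomposition is:
Bags: B1 = {a, b, c, e}  B2 = {a, b, d, e}
Tree: B1–B2
Every bag has size at most 4, so the width is 4 − 1 = 3 and tw(G) ≤ 3. Conversely, {a, b, d, e} is a clique of size 4, and the vertices of any clique must share a bag in every tree decomposition; so some bag has ≥ 4 vertices and tw(G) ≥ 3. Hence tw(G) = 3 exactly.

3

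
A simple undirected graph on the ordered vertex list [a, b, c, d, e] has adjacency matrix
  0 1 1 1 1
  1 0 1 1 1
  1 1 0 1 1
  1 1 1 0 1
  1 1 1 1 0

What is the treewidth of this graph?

A width-4 tree decomposition is:
Bags: B1 = {a, b, c, d, e}
Tree: (single bag)
With just one bag of size 5, the width is 5 − 1 = 4, so tw(G) ≤ 4. For the lower bound, the 5 vertices {a, b, c, d, e} are pairwise adjacent, and any tree decomposition puts a clique entirely inside one bag — forcing width ≥ 4. Combining the bounds, tw(G) = 4.

4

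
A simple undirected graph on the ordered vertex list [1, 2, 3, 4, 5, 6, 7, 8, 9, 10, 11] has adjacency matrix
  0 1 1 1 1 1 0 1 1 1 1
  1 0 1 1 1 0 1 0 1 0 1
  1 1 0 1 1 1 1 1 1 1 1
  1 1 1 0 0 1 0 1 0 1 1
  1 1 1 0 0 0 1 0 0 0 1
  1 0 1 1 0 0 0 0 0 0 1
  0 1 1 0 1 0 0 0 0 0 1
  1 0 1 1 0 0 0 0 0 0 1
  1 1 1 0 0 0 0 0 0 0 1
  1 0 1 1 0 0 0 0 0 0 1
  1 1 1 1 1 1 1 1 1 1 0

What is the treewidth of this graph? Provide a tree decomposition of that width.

The largest bag has 5 vertices, giving width 4; this decomposition certifies tw(G) ≤ 4. Conversely, {1, 2, 3, 9, 11} is a clique of size 5, and the vertices of any clique must share a bag in every tree decomposition; so some bag has ≥ 5 vertices and tw(G) ≥ 4. The upper and lower bounds meet at 4, so that is the treewidth.

Treewidth 4.
Bags: B1 = {1, 2, 3, 4, 11}  B2 = {1, 3, 4, 8, 11}  B3 = {1, 2, 3, 9, 11}  B4 = {1, 3, 4, 10, 11}  B5 = {1, 2, 3, 5, 11}  B6 = {2, 3, 5, 7, 11}  B7 = {1, 3, 4, 6, 11}
Tree: B1–B2, B1–B3, B1–B4, B1–B5, B5–B6, B2–B7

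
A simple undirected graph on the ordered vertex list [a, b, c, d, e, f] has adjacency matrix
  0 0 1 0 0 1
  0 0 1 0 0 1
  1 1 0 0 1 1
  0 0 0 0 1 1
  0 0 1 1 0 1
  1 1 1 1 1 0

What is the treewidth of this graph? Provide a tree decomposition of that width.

Each bag holds 3 vertices, so the decomposition has width 2, which upper-bounds the treewidth. For the lower bound, the 3 vertices {d, e, f} are pairwise adjacent, and any tree decomposition puts a clique entirely inside one bag — forcing width ≥ 2. The upper and lower bounds meet at 2, so that is the treewidth.

Treewidth 2.
One such decomposition:
Bags: B1 = {b, c, f}  B2 = {a, c, f}  B3 = {c, e, f}  B4 = {d, e, f}
Tree: B1–B2, B2–B3, B3–B4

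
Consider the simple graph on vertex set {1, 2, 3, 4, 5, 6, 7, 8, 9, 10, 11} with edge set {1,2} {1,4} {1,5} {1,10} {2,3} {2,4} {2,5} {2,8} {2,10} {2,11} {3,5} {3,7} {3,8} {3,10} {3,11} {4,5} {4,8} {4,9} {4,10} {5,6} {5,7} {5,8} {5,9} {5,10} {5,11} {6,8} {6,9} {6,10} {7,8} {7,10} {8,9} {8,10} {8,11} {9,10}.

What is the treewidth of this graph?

4

A width-4 tree decomposition is:
Bags: B1 = {2, 4, 5, 8, 10}  B2 = {2, 3, 5, 8, 10}  B3 = {1, 2, 4, 5, 10}  B4 = {4, 5, 8, 9, 10}  B5 = {3, 5, 7, 8, 10}  B6 = {2, 3, 5, 8, 11}  B7 = {5, 6, 8, 9, 10}
Tree: B1–B2, B1–B3, B1–B4, B2–B5, B2–B6, B4–B7
The largest bag has 5 vertices, giving width 4; this decomposition certifies tw(G) ≤ 4. On the other hand G contains the 5-clique {4, 5, 8, 9, 10}. A clique must lie in a single bag of any decomposition, so no decomposition can have width below 4. Therefore the treewidth is 4.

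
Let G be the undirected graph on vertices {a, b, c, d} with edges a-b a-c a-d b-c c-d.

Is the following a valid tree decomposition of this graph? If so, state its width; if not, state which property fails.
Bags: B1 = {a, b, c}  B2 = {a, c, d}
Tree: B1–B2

Every vertex of G appears in some bag (union = {a, b, c, d}); every edge is covered by a bag; and for each vertex v the set of bags containing v is connected in the bag tree. The decomposition is therefore valid. The largest bag has 3 vertices, so the width is 2.

Yes; width 2.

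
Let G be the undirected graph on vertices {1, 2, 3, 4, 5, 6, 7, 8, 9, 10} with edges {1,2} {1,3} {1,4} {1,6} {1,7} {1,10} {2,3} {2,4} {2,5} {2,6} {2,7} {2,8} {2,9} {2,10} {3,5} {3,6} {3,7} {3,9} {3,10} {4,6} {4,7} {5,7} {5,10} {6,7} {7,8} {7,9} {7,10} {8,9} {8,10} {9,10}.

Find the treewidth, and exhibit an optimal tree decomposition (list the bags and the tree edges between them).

Treewidth 4.
One such decomposition:
Bags: B1 = {2, 3, 7, 9, 10}  B2 = {1, 2, 3, 7, 10}  B3 = {1, 2, 3, 6, 7}  B4 = {1, 2, 4, 6, 7}  B5 = {2, 7, 8, 9, 10}  B6 = {2, 3, 5, 7, 10}
Tree: B1–B2, B2–B3, B3–B4, B1–B5, B1–B6

The largest bag has 5 vertices, giving width 4; this decomposition certifies tw(G) ≤ 4. For the lower bound, the 5 vertices {2, 7, 8, 9, 10} are pairwise adjacent, and any tree decomposition puts a clique entirely inside one bag — forcing width ≥ 4. The upper and lower bounds meet at 4, so that is the treewidth.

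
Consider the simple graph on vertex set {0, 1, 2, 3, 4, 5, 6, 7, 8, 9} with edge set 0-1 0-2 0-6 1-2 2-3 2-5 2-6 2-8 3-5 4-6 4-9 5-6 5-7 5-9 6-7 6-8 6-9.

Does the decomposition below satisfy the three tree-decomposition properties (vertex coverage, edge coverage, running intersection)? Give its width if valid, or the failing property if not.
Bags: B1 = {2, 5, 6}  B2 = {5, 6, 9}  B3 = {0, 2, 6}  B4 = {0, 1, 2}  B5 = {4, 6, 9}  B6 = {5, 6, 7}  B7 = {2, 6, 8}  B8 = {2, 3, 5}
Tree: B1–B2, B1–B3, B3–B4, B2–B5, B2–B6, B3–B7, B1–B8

Every vertex of G appears in some bag (union = {0, 1, 2, 3, 4, 5, 6, 7, 8, 9}); every edge is covered by a bag; and for each vertex v the set of bags containing v is connected in the bag tree. The decomposition is therefore valid. The largest bag has 3 vertices, so the width is 2.

Yes; width 2.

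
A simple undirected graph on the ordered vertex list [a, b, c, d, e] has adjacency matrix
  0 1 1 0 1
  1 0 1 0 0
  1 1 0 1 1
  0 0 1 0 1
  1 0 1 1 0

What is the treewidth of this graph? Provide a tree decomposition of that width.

Treewidth 2.
One optimal decomposition is:
Bags: B1 = {c, d, e}  B2 = {a, c, e}  B3 = {a, b, c}
Tree: B1–B2, B2–B3

The largest bag has 3 vertices, giving width 2; this decomposition certifies tw(G) ≤ 2. On the other hand G contains the 3-clique {c, d, e}. A clique must lie in a single bag of any decomposition, so no decomposition can have width below 2. Combining the bounds, tw(G) = 2.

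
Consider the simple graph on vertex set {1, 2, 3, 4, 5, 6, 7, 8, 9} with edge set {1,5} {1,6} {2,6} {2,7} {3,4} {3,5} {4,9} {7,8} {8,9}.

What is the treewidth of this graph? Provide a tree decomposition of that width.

Each bag holds 3 vertices, so the decomposition has width 2, which upper-bounds the treewidth. Since 2–7–8–9–4–3–5–1–6–2 is a cycle in G, G is not acyclic. Forests are exactly the graphs of treewidth ≤ 1, so tw(G) ≥ 2. Hence tw(G) = 2 exactly.

Treewidth 2.
One such decomposition:
Bags: B1 = {2, 7, 8}  B2 = {2, 8, 9}  B3 = {2, 4, 9}  B4 = {2, 3, 4}  B5 = {2, 3, 5}  B6 = {1, 2, 5}  B7 = {1, 2, 6}
Tree: B1–B2, B2–B3, B3–B4, B4–B5, B5–B6, B6–B7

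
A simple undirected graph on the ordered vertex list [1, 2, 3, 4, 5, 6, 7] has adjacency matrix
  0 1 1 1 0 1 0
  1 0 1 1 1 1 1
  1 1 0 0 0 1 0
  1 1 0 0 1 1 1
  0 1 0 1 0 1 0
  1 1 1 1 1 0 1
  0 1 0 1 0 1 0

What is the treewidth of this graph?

A width-3 tree decomposition is:
Bags: B1 = {1, 2, 4, 6}  B2 = {1, 2, 3, 6}  B3 = {2, 4, 6, 7}  B4 = {2, 4, 5, 6}
Tree: B1–B2, B1–B3, B1–B4
Each bag holds 4 vertices, so the decomposition has width 3, which upper-bounds the treewidth. Conversely, {1, 2, 3, 6} is a clique of size 4, and the vertices of any clique must share a bag in every tree decomposition; so some bag has ≥ 4 vertices and tw(G) ≥ 3. Hence tw(G) = 3 exactly.

3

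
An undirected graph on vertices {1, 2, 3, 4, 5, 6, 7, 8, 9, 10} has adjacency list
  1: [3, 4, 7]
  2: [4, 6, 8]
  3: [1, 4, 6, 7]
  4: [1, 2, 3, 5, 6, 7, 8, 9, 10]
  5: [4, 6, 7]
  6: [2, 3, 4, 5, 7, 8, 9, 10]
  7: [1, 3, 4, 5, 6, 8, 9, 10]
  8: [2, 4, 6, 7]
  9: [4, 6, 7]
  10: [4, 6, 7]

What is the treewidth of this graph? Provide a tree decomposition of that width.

Every bag has size at most 4, so the width is 4 − 1 = 3 and tw(G) ≤ 3. For the lower bound, the 4 vertices {1, 3, 4, 7} are pairwise adjacent, and any tree decomposition puts a clique entirely inside one bag — forcing width ≥ 3. Therefore the treewidth is 3.

Treewidth 3.
One such decomposition:
Bags: B1 = {4, 6, 7, 10}  B2 = {4, 5, 6, 7}  B3 = {4, 6, 7, 8}  B4 = {3, 4, 6, 7}  B5 = {4, 6, 7, 9}  B6 = {1, 3, 4, 7}  B7 = {2, 4, 6, 8}
Tree: B1–B2, B1–B3, B3–B4, B4–B5, B4–B6, B3–B7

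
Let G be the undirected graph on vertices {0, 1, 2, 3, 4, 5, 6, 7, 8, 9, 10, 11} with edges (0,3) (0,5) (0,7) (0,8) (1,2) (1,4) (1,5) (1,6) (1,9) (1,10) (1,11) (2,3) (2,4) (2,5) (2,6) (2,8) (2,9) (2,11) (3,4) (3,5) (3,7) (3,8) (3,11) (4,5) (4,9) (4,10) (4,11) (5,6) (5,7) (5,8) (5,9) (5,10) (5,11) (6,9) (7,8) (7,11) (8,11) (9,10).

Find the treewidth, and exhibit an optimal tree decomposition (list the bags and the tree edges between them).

Each bag holds 5 vertices, so the decomposition has width 4, which upper-bounds the treewidth. Conversely, {0, 3, 5, 7, 8} is a clique of size 5, and the vertices of any clique must share a bag in every tree decomposition; so some bag has ≥ 5 vertices and tw(G) ≥ 4. The upper and lower bounds meet at 4, so that is the treewidth.

Treewidth 4.
One optimal decomposition is:
Bags: B1 = {1, 2, 4, 5, 11}  B2 = {1, 2, 4, 5, 9}  B3 = {2, 3, 4, 5, 11}  B4 = {1, 2, 5, 6, 9}  B5 = {2, 3, 5, 8, 11}  B6 = {3, 5, 7, 8, 11}  B7 = {1, 4, 5, 9, 10}  B8 = {0, 3, 5, 7, 8}
Tree: B1–B2, B1–B3, B2–B4, B3–B5, B5–B6, B2–B7, B6–B8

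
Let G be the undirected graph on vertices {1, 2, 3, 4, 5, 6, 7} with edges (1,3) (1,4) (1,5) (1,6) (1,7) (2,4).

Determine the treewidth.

A width-1 tree decomposition is:
Bags: B1 = {1, 3}  B2 = {1, 7}  B3 = {1, 4}  B4 = {1, 5}  B5 = {2, 4}  B6 = {1, 6}
Tree: B1–B2, B2–B3, B1–B4, B3–B5, B4–B6
Each bag holds 2 vertices, so the decomposition has width 1, which upper-bounds the treewidth. Any graph with an edge has treewidth ≥ 1, and G has the edge 3–1. Combining the bounds, tw(G) = 1.

1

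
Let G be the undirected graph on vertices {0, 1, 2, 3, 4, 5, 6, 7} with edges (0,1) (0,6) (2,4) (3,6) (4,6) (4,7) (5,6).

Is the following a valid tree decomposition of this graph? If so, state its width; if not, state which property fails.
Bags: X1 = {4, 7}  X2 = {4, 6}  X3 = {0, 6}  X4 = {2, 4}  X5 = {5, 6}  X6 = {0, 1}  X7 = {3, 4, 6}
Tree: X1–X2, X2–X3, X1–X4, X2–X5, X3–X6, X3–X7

No — bags containing vertex 4 are not connected in the tree.

A tree decomposition must satisfy three properties: every vertex lies in some bag; for every edge, both endpoints lie together in some bag; and for every vertex, the bags containing it form a connected subtree. Here bags containing vertex 4 are not connected in the tree, so the decomposition is invalid.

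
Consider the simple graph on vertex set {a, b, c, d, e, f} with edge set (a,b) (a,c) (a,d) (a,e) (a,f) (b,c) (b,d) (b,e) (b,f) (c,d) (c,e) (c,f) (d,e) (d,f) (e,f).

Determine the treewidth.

A width-5 tree decomposition is:
Bags: B1 = {a, b, c, d, e, f}
Tree: (single bag)
With just one bag of size 6, the width is 6 − 1 = 5, so tw(G) ≤ 5. On the other hand G contains the 6-clique {a, b, c, d, e, f}. A clique must lie in a single bag of any decomposition, so no decomposition can have width below 5. The upper and lower bounds meet at 5, so that is the treewidth.

5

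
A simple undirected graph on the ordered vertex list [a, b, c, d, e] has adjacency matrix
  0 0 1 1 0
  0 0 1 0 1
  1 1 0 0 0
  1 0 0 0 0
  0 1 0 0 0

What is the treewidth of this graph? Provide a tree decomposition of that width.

Treewidth 1.
One such decomposition:
Bags: B1 = {a, d}  B2 = {a, c}  B3 = {b, c}  B4 = {b, e}
Tree: B1–B2, B2–B3, B3–B4

Every bag has size at most 2, so the width is 2 − 1 = 1 and tw(G) ≤ 1. G has an edge, so its treewidth is at least 1. Combining the bounds, tw(G) = 1.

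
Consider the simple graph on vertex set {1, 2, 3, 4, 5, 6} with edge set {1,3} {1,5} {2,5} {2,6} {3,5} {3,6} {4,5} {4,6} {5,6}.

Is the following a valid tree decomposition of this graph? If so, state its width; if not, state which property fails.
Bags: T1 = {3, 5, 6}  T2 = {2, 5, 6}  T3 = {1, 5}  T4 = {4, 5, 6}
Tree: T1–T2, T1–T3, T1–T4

No — edge (3,1) lies in no bag.

A tree decomposition must satisfy three properties: every vertex lies in some bag; for every edge, both endpoints lie together in some bag; and for every vertex, the bags containing it form a connected subtree. Here edge (3,1) lies in no bag, so the decomposition is invalid.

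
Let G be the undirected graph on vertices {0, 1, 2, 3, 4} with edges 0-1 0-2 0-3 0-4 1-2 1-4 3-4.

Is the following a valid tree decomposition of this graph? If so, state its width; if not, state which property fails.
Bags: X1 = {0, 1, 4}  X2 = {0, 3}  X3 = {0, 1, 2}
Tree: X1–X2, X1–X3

A tree decomposition must satisfy three properties: every vertex lies in some bag; for every edge, both endpoints lie together in some bag; and for every vertex, the bags containing it form a connected subtree. Here edge (4,3) lies in no bag, so the decomposition is invalid.

No — edge (4,3) lies in no bag.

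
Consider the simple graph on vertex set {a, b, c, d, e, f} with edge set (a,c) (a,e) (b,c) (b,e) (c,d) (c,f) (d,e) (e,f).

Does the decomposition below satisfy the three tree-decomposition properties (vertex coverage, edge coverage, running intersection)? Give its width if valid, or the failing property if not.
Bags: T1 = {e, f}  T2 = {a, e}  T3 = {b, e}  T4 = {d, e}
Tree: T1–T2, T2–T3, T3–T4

A tree decomposition must satisfy three properties: every vertex lies in some bag; for every edge, both endpoints lie together in some bag; and for every vertex, the bags containing it form a connected subtree. Here vertex c appears in no bag, so the decomposition is invalid.

No — vertex c appears in no bag.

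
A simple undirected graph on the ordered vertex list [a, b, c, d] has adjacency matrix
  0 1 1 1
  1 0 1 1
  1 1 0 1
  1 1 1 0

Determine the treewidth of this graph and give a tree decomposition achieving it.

With just one bag of size 4, the width is 4 − 1 = 3, so tw(G) ≤ 3. For the lower bound, the 4 vertices {a, b, c, d} are pairwise adjacent, and any tree decomposition puts a clique entirely inside one bag — forcing width ≥ 3. Hence tw(G) = 3 exactly.

Treewidth 3.
Bags: B1 = {a, b, c, d}
Tree: (single bag)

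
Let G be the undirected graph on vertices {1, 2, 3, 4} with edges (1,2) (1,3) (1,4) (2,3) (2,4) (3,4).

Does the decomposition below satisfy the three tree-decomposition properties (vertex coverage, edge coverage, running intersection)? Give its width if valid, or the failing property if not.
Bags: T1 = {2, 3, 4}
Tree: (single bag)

No — vertex 1 appears in no bag.

A tree decomposition must satisfy three properties: every vertex lies in some bag; for every edge, both endpoints lie together in some bag; and for every vertex, the bags containing it form a connected subtree. Here vertex 1 appears in no bag, so the decomposition is invalid.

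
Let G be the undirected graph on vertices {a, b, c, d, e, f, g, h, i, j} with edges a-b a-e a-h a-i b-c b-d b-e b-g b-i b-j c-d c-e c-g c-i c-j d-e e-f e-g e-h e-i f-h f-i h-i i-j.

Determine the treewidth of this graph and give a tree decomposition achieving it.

Each bag holds 4 vertices, so the decomposition has width 3, which upper-bounds the treewidth. Conversely, {b, c, i, j} is a clique of size 4, and the vertices of any clique must share a bag in every tree decomposition; so some bag has ≥ 4 vertices and tw(G) ≥ 3. The upper and lower bounds meet at 3, so that is the treewidth.

Treewidth 3.
Bags: B1 = {b, c, e, i}  B2 = {b, c, d, e}  B3 = {b, c, i, j}  B4 = {a, b, e, i}  B5 = {a, e, h, i}  B6 = {b, c, e, g}  B7 = {e, f, h, i}
Tree: B1–B2, B1–B3, B1–B4, B4–B5, B1–B6, B5–B7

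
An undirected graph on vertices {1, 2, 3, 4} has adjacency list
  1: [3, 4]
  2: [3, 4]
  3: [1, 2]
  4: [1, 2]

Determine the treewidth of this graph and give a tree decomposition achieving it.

Treewidth 2.
Bags: B1 = {1, 3, 4}  B2 = {2, 3, 4}
Tree: B1–B2

The largest bag has 3 vertices, giving width 2; this decomposition certifies tw(G) ≤ 2. For the lower bound, G contains the cycle 3–1–4–2–3, so G is not a forest; only forests have treewidth ≤ 1, hence tw(G) ≥ 2. The upper and lower bounds meet at 2, so that is the treewidth.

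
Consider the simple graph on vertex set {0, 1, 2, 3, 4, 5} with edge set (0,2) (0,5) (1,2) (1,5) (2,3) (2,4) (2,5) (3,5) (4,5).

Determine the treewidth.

2

A width-2 tree decomposition is:
Bags: B1 = {0, 2, 5}  B2 = {1, 2, 5}  B3 = {2, 3, 5}  B4 = {2, 4, 5}
Tree: B1–B2, B1–B3, B3–B4
The largest bag has 3 vertices, giving width 2; this decomposition certifies tw(G) ≤ 2. On the other hand G contains the 3-clique {0, 2, 5}. A clique must lie in a single bag of any decomposition, so no decomposition can have width below 2. Therefore the treewidth is 2.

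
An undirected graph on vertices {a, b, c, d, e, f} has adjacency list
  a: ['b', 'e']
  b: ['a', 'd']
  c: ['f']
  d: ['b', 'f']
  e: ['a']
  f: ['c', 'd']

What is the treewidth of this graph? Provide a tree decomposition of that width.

Treewidth 1.
One optimal decomposition is:
Bags: B1 = {a, e}  B2 = {a, b}  B3 = {b, d}  B4 = {d, f}  B5 = {c, f}
Tree: B1–B2, B2–B3, B3–B4, B4–B5

The largest bag has 2 vertices, giving width 1; this decomposition certifies tw(G) ≤ 1. G has an edge, so its treewidth is at least 1. Combining the bounds, tw(G) = 1.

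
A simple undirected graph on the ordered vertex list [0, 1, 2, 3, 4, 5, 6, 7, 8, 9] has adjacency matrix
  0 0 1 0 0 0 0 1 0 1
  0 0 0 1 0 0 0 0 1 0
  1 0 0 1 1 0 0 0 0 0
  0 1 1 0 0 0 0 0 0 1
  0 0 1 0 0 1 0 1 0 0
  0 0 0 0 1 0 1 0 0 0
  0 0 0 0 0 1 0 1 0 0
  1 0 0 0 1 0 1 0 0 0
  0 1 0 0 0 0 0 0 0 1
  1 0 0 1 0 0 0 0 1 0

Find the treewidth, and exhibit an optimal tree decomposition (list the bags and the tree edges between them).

Treewidth 2.
One such decomposition:
Bags: B1 = {1, 3, 8}  B2 = {3, 8, 9}  B3 = {2, 3, 9}  B4 = {0, 2, 9}  B5 = {0, 2, 4}  B6 = {0, 4, 7}  B7 = {4, 5, 7}  B8 = {5, 6, 7}
Tree: B1–B2, B2–B3, B3–B4, B4–B5, B5–B6, B6–B7, B7–B8

Every bag has size at most 3, so the width is 3 − 1 = 2 and tw(G) ≤ 2. The edges 1–8–9–3–1 form a cycle, so G is not a tree and its treewidth is at least 2. The upper and lower bounds meet at 2, so that is the treewidth.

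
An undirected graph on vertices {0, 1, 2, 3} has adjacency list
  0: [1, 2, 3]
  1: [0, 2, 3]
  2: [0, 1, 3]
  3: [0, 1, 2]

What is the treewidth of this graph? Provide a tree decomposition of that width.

Treewidth 3.
One such decomposition:
Bags: B1 = {0, 1, 2, 3}
Tree: (single bag)

With just one bag of size 4, the width is 4 − 1 = 3, so tw(G) ≤ 3. For the lower bound, the 4 vertices {0, 1, 2, 3} are pairwise adjacent, and any tree decomposition puts a clique entirely inside one bag — forcing width ≥ 3. Hence tw(G) = 3 exactly.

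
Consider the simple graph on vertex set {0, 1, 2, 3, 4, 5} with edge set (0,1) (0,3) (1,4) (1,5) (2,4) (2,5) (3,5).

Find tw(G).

A width-2 tree decomposition is:
Bags: B1 = {1, 2, 4}  B2 = {1, 2, 5}  B3 = {0, 1, 5}  B4 = {0, 3, 5}
Tree: B1–B2, B2–B3, B3–B4
Every bag has size at most 3, so the width is 3 − 1 = 2 and tw(G) ≤ 2. The edges 4–2–5–1–4 form a cycle, so G is not a tree and its treewidth is at least 2. The upper and lower bounds meet at 2, so that is the treewidth.

2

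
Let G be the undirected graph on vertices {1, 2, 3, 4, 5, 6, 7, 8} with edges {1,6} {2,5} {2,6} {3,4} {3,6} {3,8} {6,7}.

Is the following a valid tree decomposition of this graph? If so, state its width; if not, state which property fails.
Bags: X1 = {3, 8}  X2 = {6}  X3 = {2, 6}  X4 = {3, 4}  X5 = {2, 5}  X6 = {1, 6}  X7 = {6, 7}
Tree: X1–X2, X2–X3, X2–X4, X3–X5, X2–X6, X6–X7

No — edge (3,6) lies in no bag.

A tree decomposition must satisfy three properties: every vertex lies in some bag; for every edge, both endpoints lie together in some bag; and for every vertex, the bags containing it form a connected subtree. Here edge (3,6) lies in no bag, so the decomposition is invalid.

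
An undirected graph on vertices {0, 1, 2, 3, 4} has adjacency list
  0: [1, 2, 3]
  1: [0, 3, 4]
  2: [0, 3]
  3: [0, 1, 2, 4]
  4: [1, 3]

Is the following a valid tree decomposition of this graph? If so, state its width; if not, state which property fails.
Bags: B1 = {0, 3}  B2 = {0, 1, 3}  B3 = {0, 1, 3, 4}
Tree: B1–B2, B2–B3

No — vertex 2 appears in no bag.

A tree decomposition must satisfy three properties: every vertex lies in some bag; for every edge, both endpoints lie together in some bag; and for every vertex, the bags containing it form a connected subtree. Here vertex 2 appears in no bag, so the decomposition is invalid.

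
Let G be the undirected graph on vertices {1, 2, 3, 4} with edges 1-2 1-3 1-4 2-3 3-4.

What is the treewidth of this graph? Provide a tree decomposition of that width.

Treewidth 2.
One optimal decomposition is:
Bags: B1 = {1, 2, 3}  B2 = {1, 3, 4}
Tree: B1–B2

The largest bag has 3 vertices, giving width 2; this decomposition certifies tw(G) ≤ 2. For the lower bound, the 3 vertices {1, 2, 3} are pairwise adjacent, and any tree decomposition puts a clique entirely inside one bag — forcing width ≥ 2. Therefore the treewidth is 2.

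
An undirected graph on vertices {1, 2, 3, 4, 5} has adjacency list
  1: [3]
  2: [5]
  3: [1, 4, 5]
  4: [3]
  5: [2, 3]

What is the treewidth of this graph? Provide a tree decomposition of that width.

Every bag has size at most 2, so the width is 2 − 1 = 1 and tw(G) ≤ 1. Since G has at least one edge (e.g. 5–3), it is not an edgeless graph, so tw(G) ≥ 1. Therefore the treewidth is 1.

Treewidth 1.
One such decomposition:
Bags: B1 = {3, 5}  B2 = {2, 5}  B3 = {3, 4}  B4 = {1, 3}
Tree: B1–B2, B1–B3, B3–B4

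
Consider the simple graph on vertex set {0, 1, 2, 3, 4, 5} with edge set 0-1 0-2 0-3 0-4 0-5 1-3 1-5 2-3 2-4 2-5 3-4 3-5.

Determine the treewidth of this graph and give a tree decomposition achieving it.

Treewidth 3.
Bags: B1 = {0, 2, 3, 5}  B2 = {0, 1, 3, 5}  B3 = {0, 2, 3, 4}
Tree: B1–B2, B1–B3

Each bag holds 4 vertices, so the decomposition has width 3, which upper-bounds the treewidth. For the lower bound, the 4 vertices {0, 1, 3, 5} are pairwise adjacent, and any tree decomposition puts a clique entirely inside one bag — forcing width ≥ 3. Combining the bounds, tw(G) = 3.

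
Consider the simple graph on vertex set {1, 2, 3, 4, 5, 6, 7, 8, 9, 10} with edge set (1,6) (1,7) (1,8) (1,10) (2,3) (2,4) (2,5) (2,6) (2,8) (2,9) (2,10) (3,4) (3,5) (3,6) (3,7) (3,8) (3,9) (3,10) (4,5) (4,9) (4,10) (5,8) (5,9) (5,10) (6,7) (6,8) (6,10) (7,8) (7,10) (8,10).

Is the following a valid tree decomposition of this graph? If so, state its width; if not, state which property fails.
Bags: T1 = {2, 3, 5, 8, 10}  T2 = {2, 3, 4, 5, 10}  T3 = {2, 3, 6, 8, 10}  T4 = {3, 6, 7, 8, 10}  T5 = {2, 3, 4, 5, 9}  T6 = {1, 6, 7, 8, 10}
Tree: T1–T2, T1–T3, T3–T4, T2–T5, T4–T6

Yes; width 4.

Every vertex of G appears in some bag (union = {1, 2, 3, 4, 5, 6, 7, 8, 9, 10}); every edge is covered by a bag; and for each vertex v the set of bags containing v is connected in the bag tree. The decomposition is therefore valid. The largest bag has 5 vertices, so the width is 4.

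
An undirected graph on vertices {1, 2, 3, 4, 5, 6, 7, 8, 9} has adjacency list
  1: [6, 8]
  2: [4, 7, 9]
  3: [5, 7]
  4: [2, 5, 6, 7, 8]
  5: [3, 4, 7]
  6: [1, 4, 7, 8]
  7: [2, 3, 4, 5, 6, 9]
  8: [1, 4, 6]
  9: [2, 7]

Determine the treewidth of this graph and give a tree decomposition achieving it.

Each bag holds 3 vertices, so the decomposition has width 2, which upper-bounds the treewidth. On the other hand G contains the 3-clique {1, 6, 8}. A clique must lie in a single bag of any decomposition, so no decomposition can have width below 2. Therefore the treewidth is 2.

Treewidth 2.
One optimal decomposition is:
Bags: B1 = {1, 6, 8}  B2 = {4, 6, 8}  B3 = {4, 6, 7}  B4 = {2, 4, 7}  B5 = {4, 5, 7}  B6 = {2, 7, 9}  B7 = {3, 5, 7}
Tree: B1–B2, B2–B3, B3–B4, B4–B5, B4–B6, B5–B7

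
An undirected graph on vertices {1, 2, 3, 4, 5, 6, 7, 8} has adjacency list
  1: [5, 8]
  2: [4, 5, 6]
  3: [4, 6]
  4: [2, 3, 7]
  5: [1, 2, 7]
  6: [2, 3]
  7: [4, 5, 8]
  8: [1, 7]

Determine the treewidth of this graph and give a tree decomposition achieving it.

Treewidth 2.
Bags: B1 = {1, 5, 8}  B2 = {5, 7, 8}  B3 = {2, 5, 7}  B4 = {2, 4, 7}  B5 = {2, 4, 6}  B6 = {3, 4, 6}
Tree: B1–B2, B2–B3, B3–B4, B4–B5, B5–B6

The largest bag has 3 vertices, giving width 2; this decomposition certifies tw(G) ≤ 2. For the lower bound, G contains the cycle 1–8–7–5–1, so G is not a forest; only forests have treewidth ≤ 1, hence tw(G) ≥ 2. Combining the bounds, tw(G) = 2.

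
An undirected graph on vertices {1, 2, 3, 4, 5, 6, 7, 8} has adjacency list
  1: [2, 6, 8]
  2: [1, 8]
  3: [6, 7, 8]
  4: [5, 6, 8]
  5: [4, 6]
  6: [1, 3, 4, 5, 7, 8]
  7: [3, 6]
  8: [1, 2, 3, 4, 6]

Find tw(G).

2

A width-2 tree decomposition is:
Bags: B1 = {1, 6, 8}  B2 = {4, 6, 8}  B3 = {1, 2, 8}  B4 = {3, 6, 8}  B5 = {3, 6, 7}  B6 = {4, 5, 6}
Tree: B1–B2, B1–B3, B1–B4, B4–B5, B2–B6
Each bag holds 3 vertices, so the decomposition has width 2, which upper-bounds the treewidth. Conversely, {1, 2, 8} is a clique of size 3, and the vertices of any clique must share a bag in every tree decomposition; so some bag has ≥ 3 vertices and tw(G) ≥ 2. The upper and lower bounds meet at 2, so that is the treewidth.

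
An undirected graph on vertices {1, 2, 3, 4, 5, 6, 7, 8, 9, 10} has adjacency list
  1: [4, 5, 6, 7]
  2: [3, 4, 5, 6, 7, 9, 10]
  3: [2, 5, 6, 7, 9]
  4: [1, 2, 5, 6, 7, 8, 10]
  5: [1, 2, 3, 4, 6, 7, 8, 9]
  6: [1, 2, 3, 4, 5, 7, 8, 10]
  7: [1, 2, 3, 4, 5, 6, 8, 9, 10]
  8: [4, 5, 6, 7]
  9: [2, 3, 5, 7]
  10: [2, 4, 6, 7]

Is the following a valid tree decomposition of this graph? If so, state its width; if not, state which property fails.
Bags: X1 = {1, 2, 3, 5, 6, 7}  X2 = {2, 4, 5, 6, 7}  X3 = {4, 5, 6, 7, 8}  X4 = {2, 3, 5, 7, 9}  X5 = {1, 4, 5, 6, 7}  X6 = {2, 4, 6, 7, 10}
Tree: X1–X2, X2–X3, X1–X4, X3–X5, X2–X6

A tree decomposition must satisfy three properties: every vertex lies in some bag; for every edge, both endpoints lie together in some bag; and for every vertex, the bags containing it form a connected subtree. Here bags containing vertex 1 are not connected in the tree, so the decomposition is invalid.

No — bags containing vertex 1 are not connected in the tree.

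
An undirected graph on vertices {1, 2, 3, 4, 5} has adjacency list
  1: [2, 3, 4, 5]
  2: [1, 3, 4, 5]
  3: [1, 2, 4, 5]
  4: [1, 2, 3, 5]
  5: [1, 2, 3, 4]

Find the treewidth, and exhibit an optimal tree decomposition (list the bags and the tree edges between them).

Treewidth 4.
One optimal decomposition is:
Bags: B1 = {1, 2, 3, 4, 5}
Tree: (single bag)

A single bag containing all 5 vertices is trivially a valid decomposition of width 4. On the other hand G contains the 5-clique {1, 2, 3, 4, 5}. A clique must lie in a single bag of any decomposition, so no decomposition can have width below 4. Therefore the treewidth is 4.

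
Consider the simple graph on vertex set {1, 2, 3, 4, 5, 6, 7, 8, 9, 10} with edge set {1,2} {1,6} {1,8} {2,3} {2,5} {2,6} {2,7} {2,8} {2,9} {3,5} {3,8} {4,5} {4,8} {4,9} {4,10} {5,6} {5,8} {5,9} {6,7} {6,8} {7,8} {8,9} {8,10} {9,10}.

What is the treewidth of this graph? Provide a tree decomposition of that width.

Treewidth 3.
One such decomposition:
Bags: B1 = {2, 5, 8, 9}  B2 = {2, 5, 6, 8}  B3 = {1, 2, 6, 8}  B4 = {4, 5, 8, 9}  B5 = {2, 6, 7, 8}  B6 = {4, 8, 9, 10}  B7 = {2, 3, 5, 8}
Tree: B1–B2, B2–B3, B1–B4, B2–B5, B4–B6, B2–B7

The largest bag has 4 vertices, giving width 3; this decomposition certifies tw(G) ≤ 3. For the lower bound, the 4 vertices {1, 2, 6, 8} are pairwise adjacent, and any tree decomposition puts a clique entirely inside one bag — forcing width ≥ 3. Hence tw(G) = 3 exactly.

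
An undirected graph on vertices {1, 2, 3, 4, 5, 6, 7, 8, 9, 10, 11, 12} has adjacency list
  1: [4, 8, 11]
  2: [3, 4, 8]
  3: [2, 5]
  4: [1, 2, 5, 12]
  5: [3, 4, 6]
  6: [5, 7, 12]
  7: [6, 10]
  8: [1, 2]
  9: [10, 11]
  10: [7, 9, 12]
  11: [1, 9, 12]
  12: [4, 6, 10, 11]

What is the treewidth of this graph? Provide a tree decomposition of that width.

Treewidth 3.
Bags: B1 = {6, 7, 9, 10}  B2 = {6, 9, 10, 12}  B3 = {6, 9, 11, 12}  B4 = {5, 6, 11, 12}  B5 = {4, 5, 11, 12}  B6 = {1, 4, 5, 11}  B7 = {1, 3, 4, 5}  B8 = {1, 2, 3, 4}  B9 = {1, 2, 3, 8}
Tree: B1–B2, B2–B3, B3–B4, B4–B5, B5–B6, B6–B7, B7–B8, B8–B9

Every bag has size at most 4, so the width is 4 − 1 = 3 and tw(G) ≤ 3. For the lower bound: the 4 vertex sets {7,9,10}, {6}, {12}, {1,4,5,11} are disjoint, each induces a connected subgraph, and every pair is joined by at least one edge of G. Contracting each set to a single vertex therefore yields K_{4} as a minor, and since treewidth is minor-monotone, tw(G) ≥ tw(K_{4}) = 3. The upper and lower bounds meet at 3, so that is the treewidth.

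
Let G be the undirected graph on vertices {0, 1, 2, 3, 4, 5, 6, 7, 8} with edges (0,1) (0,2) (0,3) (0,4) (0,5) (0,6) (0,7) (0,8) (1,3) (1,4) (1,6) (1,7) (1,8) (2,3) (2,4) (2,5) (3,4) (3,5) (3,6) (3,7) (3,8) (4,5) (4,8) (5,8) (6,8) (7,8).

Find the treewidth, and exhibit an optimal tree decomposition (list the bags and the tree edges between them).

Treewidth 4.
One such decomposition:
Bags: B1 = {0, 1, 3, 4, 8}  B2 = {0, 1, 3, 7, 8}  B3 = {0, 3, 4, 5, 8}  B4 = {0, 2, 3, 4, 5}  B5 = {0, 1, 3, 6, 8}
Tree: B1–B2, B1–B3, B3–B4, B1–B5

Every bag has size at most 5, so the width is 5 − 1 = 4 and tw(G) ≤ 4. For the lower bound, the 5 vertices {0, 1, 3, 4, 8} are pairwise adjacent, and any tree decomposition puts a clique entirely inside one bag — forcing width ≥ 4. Therefore the treewidth is 4.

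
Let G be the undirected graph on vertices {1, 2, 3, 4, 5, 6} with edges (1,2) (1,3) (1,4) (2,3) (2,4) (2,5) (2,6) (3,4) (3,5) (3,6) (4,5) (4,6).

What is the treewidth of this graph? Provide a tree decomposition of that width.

Each bag holds 4 vertices, so the decomposition has width 3, which upper-bounds the treewidth. For the lower bound, the 4 vertices {1, 2, 3, 4} are pairwise adjacent, and any tree decomposition puts a clique entirely inside one bag — forcing width ≥ 3. Therefore the treewidth is 3.

Treewidth 3.
One such decomposition:
Bags: B1 = {2, 3, 4, 5}  B2 = {2, 3, 4, 6}  B3 = {1, 2, 3, 4}
Tree: B1–B2, B2–B3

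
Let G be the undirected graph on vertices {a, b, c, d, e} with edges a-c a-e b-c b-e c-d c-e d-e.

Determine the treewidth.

2

A width-2 tree decomposition is:
Bags: B1 = {b, c, e}  B2 = {a, c, e}  B3 = {c, d, e}
Tree: B1–B2, B1–B3
Every bag has size at most 3, so the width is 3 − 1 = 2 and tw(G) ≤ 2. On the other hand G contains the 3-clique {c, d, e}. A clique must lie in a single bag of any decomposition, so no decomposition can have width below 2. Hence tw(G) = 2 exactly.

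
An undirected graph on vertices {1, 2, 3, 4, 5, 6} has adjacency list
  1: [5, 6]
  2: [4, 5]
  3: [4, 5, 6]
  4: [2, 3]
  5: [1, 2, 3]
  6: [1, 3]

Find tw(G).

A width-2 tree decomposition is:
Bags: B1 = {2, 4, 5}  B2 = {3, 4, 5}  B3 = {1, 3, 5}  B4 = {1, 3, 6}
Tree: B1–B2, B2–B3, B3–B4
Every bag has size at most 3, so the width is 3 − 1 = 2 and tw(G) ≤ 2. Since 2–4–3–5–2 is a cycle in G, G is not acyclic. Forests are exactly the graphs of treewidth ≤ 1, so tw(G) ≥ 2. Combining the bounds, tw(G) = 2.

2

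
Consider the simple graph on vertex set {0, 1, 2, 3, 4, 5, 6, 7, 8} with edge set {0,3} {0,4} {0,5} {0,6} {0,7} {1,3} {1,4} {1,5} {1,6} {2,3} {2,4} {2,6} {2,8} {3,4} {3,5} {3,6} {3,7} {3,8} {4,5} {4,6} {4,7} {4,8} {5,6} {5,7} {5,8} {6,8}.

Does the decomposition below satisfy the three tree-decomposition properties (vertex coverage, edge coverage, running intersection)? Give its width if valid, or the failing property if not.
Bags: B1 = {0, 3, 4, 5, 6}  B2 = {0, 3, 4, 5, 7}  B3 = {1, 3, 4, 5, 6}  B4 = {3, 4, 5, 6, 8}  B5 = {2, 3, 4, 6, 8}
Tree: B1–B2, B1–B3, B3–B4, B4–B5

Vertex coverage: the bags together contain {0, 1, 2, 3, 4, 5, 6, 7, 8}, the full vertex set. Edge coverage: each edge of G has both endpoints in at least one bag. Running intersection: for every vertex, the bags containing it form a connected subtree. All three properties hold, so this is a valid tree decomposition of width max|bag| − 1 = 4, and hence tw(G) ≤ 4.

Yes; width 4.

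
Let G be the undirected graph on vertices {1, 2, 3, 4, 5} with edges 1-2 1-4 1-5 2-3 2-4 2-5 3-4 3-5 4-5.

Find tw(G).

3

A width-3 tree decomposition is:
Bags: B1 = {2, 3, 4, 5}  B2 = {1, 2, 4, 5}
Tree: B1–B2
Each bag holds 4 vertices, so the decomposition has width 3, which upper-bounds the treewidth. For the lower bound, the 4 vertices {1, 2, 4, 5} are pairwise adjacent, and any tree decomposition puts a clique entirely inside one bag — forcing width ≥ 3. Combining the bounds, tw(G) = 3.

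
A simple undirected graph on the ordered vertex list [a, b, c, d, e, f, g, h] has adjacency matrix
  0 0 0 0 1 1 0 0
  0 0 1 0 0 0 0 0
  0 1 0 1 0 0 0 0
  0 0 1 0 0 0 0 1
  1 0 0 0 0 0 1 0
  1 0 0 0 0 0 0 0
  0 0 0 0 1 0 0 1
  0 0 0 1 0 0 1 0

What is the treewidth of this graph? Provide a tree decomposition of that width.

Treewidth 1.
One such decomposition:
Bags: B1 = {b, c}  B2 = {c, d}  B3 = {d, h}  B4 = {g, h}  B5 = {e, g}  B6 = {a, e}  B7 = {a, f}
Tree: B1–B2, B2–B3, B3–B4, B4–B5, B5–B6, B6–B7

The largest bag has 2 vertices, giving width 1; this decomposition certifies tw(G) ≤ 1. Any graph with an edge has treewidth ≥ 1, and G has the edge b–c. Combining the bounds, tw(G) = 1.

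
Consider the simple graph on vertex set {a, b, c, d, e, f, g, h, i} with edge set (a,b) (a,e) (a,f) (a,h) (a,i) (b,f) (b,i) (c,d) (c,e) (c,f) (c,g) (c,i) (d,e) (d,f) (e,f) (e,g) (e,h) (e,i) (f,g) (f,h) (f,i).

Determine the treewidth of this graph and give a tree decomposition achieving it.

Every bag has size at most 4, so the width is 4 − 1 = 3 and tw(G) ≤ 3. On the other hand G contains the 4-clique {a, e, f, h}. A clique must lie in a single bag of any decomposition, so no decomposition can have width below 3. Therefore the treewidth is 3.

Treewidth 3.
One such decomposition:
Bags: B1 = {c, e, f, i}  B2 = {c, d, e, f}  B3 = {a, e, f, i}  B4 = {a, e, f, h}  B5 = {c, e, f, g}  B6 = {a, b, f, i}
Tree: B1–B2, B1–B3, B3–B4, B1–B5, B3–B6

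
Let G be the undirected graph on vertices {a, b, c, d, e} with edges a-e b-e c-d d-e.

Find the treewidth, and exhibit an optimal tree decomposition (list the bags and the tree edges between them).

Every bag has size at most 2, so the width is 2 − 1 = 1 and tw(G) ≤ 1. Since G has at least one edge (e.g. e–d), it is not an edgeless graph, so tw(G) ≥ 1. Therefore the treewidth is 1.

Treewidth 1.
One such decomposition:
Bags: B1 = {d, e}  B2 = {c, d}  B3 = {b, e}  B4 = {a, e}
Tree: B1–B2, B1–B3, B1–B4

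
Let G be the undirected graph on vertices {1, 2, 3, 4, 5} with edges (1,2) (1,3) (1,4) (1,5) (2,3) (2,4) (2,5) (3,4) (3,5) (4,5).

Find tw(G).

A width-4 tree decomposition is:
Bags: B1 = {1, 2, 3, 4, 5}
Tree: (single bag)
A single bag containing all 5 vertices is trivially a valid decomposition of width 4. Conversely, {1, 2, 3, 4, 5} is a clique of size 5, and the vertices of any clique must share a bag in every tree decomposition; so some bag has ≥ 5 vertices and tw(G) ≥ 4. Hence tw(G) = 4 exactly.

4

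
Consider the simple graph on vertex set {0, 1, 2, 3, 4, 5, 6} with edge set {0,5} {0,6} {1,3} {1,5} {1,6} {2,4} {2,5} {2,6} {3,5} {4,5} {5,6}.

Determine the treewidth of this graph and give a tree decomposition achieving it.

Treewidth 2.
Bags: B1 = {2, 5, 6}  B2 = {2, 4, 5}  B3 = {1, 5, 6}  B4 = {1, 3, 5}  B5 = {0, 5, 6}
Tree: B1–B2, B1–B3, B3–B4, B1–B5

Each bag holds 3 vertices, so the decomposition has width 2, which upper-bounds the treewidth. Conversely, {1, 3, 5} is a clique of size 3, and the vertices of any clique must share a bag in every tree decomposition; so some bag has ≥ 3 vertices and tw(G) ≥ 2. Hence tw(G) = 2 exactly.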